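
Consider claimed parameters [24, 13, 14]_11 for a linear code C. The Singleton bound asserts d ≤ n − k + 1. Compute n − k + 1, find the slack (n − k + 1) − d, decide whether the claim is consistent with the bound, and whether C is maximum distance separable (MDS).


Singleton RHS = n − k + 1 = 12, slack = -2, bound violated (no such code; not MDS).

Singleton bound: d ≤ n − k + 1.
Here n = 24, k = 13, so n − k + 1 = 12.
Given d = 14, check d ≤ 12: NO.
Slack = (n − k + 1) − d = -2.
The slack is negative: d = 14 exceeds n − k + 1 = 12 by 2, so the Singleton bound is violated and no linear [24, 13, 14]_11 code can exist. In particular it is not MDS (MDS requires d = n − k + 1 exactly).
Description: the claimed parameters are [24, 13, 14]_11; such a code would be impossible (violates the Singleton bound).


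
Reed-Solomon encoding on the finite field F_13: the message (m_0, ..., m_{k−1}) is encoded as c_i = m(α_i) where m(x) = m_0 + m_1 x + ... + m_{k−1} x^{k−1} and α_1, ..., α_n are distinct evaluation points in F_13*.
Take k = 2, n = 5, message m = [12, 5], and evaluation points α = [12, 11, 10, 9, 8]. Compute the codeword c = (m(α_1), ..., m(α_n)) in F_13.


c = [7, 2, 10, 5, 0]

Message polynomial: m(x) = 12 + 5·x (mod 13).
For each evaluation point α_i, compute m(α_i) mod 13:
  α_1 = 12: Horner steps 5 → 7, so m(12) = 7.
  α_2 = 11: Horner steps 5 → 2, so m(11) = 2.
  α_3 = 10: Horner steps 5 → 10, so m(10) = 10.
  α_4 = 9: Horner steps 5 → 5, so m(9) = 5.
  α_5 = 8: Horner steps 5 → 0, so m(8) = 0.
Codeword c = [7, 2, 10, 5, 0] ∈ F_13^5.


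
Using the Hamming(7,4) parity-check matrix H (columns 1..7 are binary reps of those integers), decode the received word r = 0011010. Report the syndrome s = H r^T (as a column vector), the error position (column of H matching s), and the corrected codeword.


s = (0, 0, 1)^T, error position = 1, corrected codeword c = 1011010

Compute s = H r^T mod 2 one row at a time:
  s_1 = 1 + 0 + 1 + 0 = 2 ≡ 0 (mod 2).
  s_2 = 0 + 1 + 1 + 0 = 2 ≡ 0 (mod 2).
  s_3 = 0 + 1 + 0 + 0 = 1 ≡ 1 (mod 2).
s = (0, 0, 1)^T — this equals column 1 of H (binary 001), so error is at position 1.
Correct: flip bit 1 of r = 0011010 to get c = 1011010.


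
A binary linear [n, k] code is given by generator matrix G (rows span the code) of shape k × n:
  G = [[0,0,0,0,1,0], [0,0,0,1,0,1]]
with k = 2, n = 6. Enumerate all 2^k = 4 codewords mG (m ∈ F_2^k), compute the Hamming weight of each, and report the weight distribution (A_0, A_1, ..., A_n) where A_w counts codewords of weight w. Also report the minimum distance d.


Weight distribution: A_0 = 1, A_1 = 1, A_2 = 1, A_3 = 1. Minimum distance d = 1.

Enumerate all 2^2 = 4 messages m ∈ F_2^2.
For each, compute codeword c = mG in F_2^6, then tally its weight.
  m = 00 → c = 000000, weight = 0.
  m = 10 → c = 000010, weight = 1.
  m = 01 → c = 000101, weight = 2.
  m = 11 → c = 000111, weight = 3.
Tally weights:
  weight 0: 1 codewords.
  weight 1: 1 codewords.
  weight 2: 1 codewords.
  weight 3: 1 codewords.
Minimum distance d = smallest w > 0 with A_w > 0 = 1.
Sanity: Σ A_w = 4 = 2^2 = 4 ✓.


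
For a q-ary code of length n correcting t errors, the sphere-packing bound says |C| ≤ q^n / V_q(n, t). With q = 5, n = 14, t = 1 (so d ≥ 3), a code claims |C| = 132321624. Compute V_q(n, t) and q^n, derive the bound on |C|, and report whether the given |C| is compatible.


V_q(n, t) = 57, q^n = 6103515625, Hamming bound = 107079221, |C| = 132321624 > bound (violated).

Step 1: Compute V_q(n, t) = Σ_{j=0}^1 C(n, j) (q−1)^j.
  j = 0: C(14,0)·(4)^0 = 1·1 = 1.
  j = 1: C(14,1)·(4)^1 = 14·4 = 56.
  V_q(n, t) = 1 + 56 = 57.
Step 2: q^n = 5^14 = 6103515625.
Step 3: Hamming bound ⌊q^n / V_q(n,t)⌋ = ⌊6103515625/57⌋ = 107079221.
Step 4: Compare |C| = 132321624 to 107079221: violated.
The claimed |C| lies above the Hamming bound, so no 5-ary code of length 14 with d ≥ 3 can have 132321624 codewords.


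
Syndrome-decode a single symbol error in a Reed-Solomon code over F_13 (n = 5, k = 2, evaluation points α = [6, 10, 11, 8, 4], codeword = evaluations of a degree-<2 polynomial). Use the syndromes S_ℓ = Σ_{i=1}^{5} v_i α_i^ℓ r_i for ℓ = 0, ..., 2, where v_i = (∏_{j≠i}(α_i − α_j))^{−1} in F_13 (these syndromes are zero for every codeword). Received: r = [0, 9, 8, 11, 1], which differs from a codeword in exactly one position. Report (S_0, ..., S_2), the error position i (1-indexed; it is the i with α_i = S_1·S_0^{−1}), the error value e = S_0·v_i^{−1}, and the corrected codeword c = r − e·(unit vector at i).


S = (7, 2, 8), error at position 5, error magnitude e = 12, c = [0, 9, 8, 11, 2].

Step 1: column multipliers v_i = (∏_{j≠i}(α_i − α_j))^{−1} mod 13.
  i = 1 (α = 6): (6−10)(6−11)(6−8)(6−4) = (−4)·(−5)·(−2)·2 = −80 ≡ 11, so v_1 = 11^{−1} = 6 (mod 13).
  i = 2 (α = 10): (10−6)(10−11)(10−8)(10−4) = 4·(−1)·2·6 = −48 ≡ 4, so v_2 = 4^{−1} = 10 (mod 13).
  i = 3 (α = 11): (11−6)(11−10)(11−8)(11−4) = 5·1·3·7 = 105 ≡ 1, so v_3 = 1^{−1} = 1 (mod 13).
  i = 4 (α = 8): (8−6)(8−10)(8−11)(8−4) = 2·(−2)·(−3)·4 = 48 ≡ 9, so v_4 = 9^{−1} = 3 (mod 13).
  i = 5 (α = 4): (4−6)(4−10)(4−11)(4−8) = (−2)·(−6)·(−7)·(−4) = 336 ≡ 11, so v_5 = 11^{−1} = 6 (mod 13).
  v = [6, 10, 1, 3, 6].
Step 2: syndromes of r = [0, 9, 8, 11, 1] (all sums mod 13).
  S_0 = Σ v_i r_i = 6·0 + 10·9 + 1·8 + 3·11 + 6·1 = 137 ≡ 7.
  S_1 = Σ v_i α_i r_i = 6·6·0 + 10·10·9 + 1·11·8 + 3·8·11 + 6·4·1 = 1276 ≡ 2.
  α_i^2 mod 13 = [10, 9, 4, 12, 3].
  S_2 = Σ v_i α_i^2 r_i = 6·10·0 + 10·9·9 + 1·4·8 + 3·12·11 + 6·3·1 = 1256 ≡ 8.
  S = (7, 2, 8) ≠ 0, so r is not a codeword (an error is present).
Step 3: locate the error. For a single error e at position i, S_ℓ = v_i·e·α_i^ℓ, so α_err = S_1/S_0.
  S_0^{−1} = 7^{−1} = 2 (mod 13), so α_err = 2·2 = 4 ≡ 4 = α_5. Error position i = 5.
  Consistency check: S_2/S_1 = 8·7 = 56 ≡ 4 = α_err ✓ (single-error assumption holds).
Step 4: error magnitude e = S_0/v_5 = S_0·∏_{j≠5}(α_5 − α_j) = 7·11 = 77 ≡ 12 (mod 13).
Step 5: correct position 5: c_5 = r_5 − e = 1 − 12 ≡ 2 (mod 13). Hence c = [0, 9, 8, 11, 2].
  Check: interpolating c through the α_i gives m(x) = 6 + 12·x (degree < 2) with m(α_i) = c_i for every i, so c is indeed a codeword.


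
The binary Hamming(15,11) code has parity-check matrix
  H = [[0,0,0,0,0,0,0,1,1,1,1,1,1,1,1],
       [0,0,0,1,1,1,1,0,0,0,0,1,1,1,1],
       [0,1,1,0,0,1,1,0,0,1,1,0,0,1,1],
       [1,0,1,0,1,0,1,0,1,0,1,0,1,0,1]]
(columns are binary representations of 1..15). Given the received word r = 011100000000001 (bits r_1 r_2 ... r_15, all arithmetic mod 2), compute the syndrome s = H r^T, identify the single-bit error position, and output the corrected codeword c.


s = (1, 0, 1, 0)^T, error position = 10, corrected codeword c = 011100000100001

Compute s = H r^T mod 2 one row at a time:
  s_1 = 0 + 0 + 0 + 0 + 0 + 0 + 0 + 1 = 1 ≡ 1 (mod 2).
  s_2 = 1 + 0 + 0 + 0 + 0 + 0 + 0 + 1 = 2 ≡ 0 (mod 2).
  s_3 = 1 + 1 + 0 + 0 + 0 + 0 + 0 + 1 = 3 ≡ 1 (mod 2).
  s_4 = 0 + 1 + 0 + 0 + 0 + 0 + 0 + 1 = 2 ≡ 0 (mod 2).
s = (1, 0, 1, 0)^T — this equals column 10 of H (binary 1010), so error is at position 10.
Correct: flip bit 10 of r = 011100000000001 to get c = 011100000100001.


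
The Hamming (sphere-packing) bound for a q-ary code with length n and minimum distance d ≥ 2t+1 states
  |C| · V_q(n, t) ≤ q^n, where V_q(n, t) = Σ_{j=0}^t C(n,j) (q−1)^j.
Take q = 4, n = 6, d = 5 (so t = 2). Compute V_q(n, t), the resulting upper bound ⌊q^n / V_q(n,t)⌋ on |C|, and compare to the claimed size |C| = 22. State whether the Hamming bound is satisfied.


V_q(n, t) = 154, q^n = 4096, Hamming bound = 26, |C| = 22 ≤ bound (satisfied).

Step 1: Compute V_q(n, t) = Σ_{j=0}^2 C(n, j) (q−1)^j.
  j = 0: C(6,0)·(3)^0 = 1·1 = 1.
  j = 1: C(6,1)·(3)^1 = 6·3 = 18.
  j = 2: C(6,2)·(3)^2 = 15·9 = 135.
  V_q(n, t) = 1 + 18 + 135 = 154.
Step 2: q^n = 4^6 = 4096.
Step 3: Hamming bound ⌊q^n / V_q(n,t)⌋ = ⌊4096/154⌋ = 26.
Step 4: Compare |C| = 22 to 26: satisfied.
The claimed |C| lies below the Hamming bound.


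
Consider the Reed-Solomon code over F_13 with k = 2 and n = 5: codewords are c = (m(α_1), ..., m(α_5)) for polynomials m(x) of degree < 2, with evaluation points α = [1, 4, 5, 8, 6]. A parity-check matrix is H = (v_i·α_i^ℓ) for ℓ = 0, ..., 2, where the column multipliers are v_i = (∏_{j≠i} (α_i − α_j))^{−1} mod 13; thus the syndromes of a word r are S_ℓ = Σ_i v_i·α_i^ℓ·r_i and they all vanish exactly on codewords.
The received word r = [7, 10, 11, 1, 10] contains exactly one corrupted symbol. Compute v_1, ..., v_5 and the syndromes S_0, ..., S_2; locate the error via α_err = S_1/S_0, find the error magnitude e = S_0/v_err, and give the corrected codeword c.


S = (4, 11, 1), error at position 5, error magnitude e = 11, c = [7, 10, 11, 1, 12].

Step 1: column multipliers v_i = (∏_{j≠i}(α_i − α_j))^{−1} mod 13.
  i = 1 (α = 1): (1−4)(1−5)(1−8)(1−6) = (−3)·(−4)·(−7)·(−5) = 420 ≡ 4, so v_1 = 4^{−1} = 10 (mod 13).
  i = 2 (α = 4): (4−1)(4−5)(4−8)(4−6) = 3·(−1)·(−4)·(−2) = −24 ≡ 2, so v_2 = 2^{−1} = 7 (mod 13).
  i = 3 (α = 5): (5−1)(5−4)(5−8)(5−6) = 4·1·(−3)·(−1) = 12 ≡ 12, so v_3 = 12^{−1} = 12 (mod 13).
  i = 4 (α = 8): (8−1)(8−4)(8−5)(8−6) = 7·4·3·2 = 168 ≡ 12, so v_4 = 12^{−1} = 12 (mod 13).
  i = 5 (α = 6): (6−1)(6−4)(6−5)(6−8) = 5·2·1·(−2) = −20 ≡ 6, so v_5 = 6^{−1} = 11 (mod 13).
  v = [10, 7, 12, 12, 11].
Step 2: syndromes of r = [7, 10, 11, 1, 10] (all sums mod 13).
  S_0 = Σ v_i r_i = 10·7 + 7·10 + 12·11 + 12·1 + 11·10 = 394 ≡ 4.
  S_1 = Σ v_i α_i r_i = 10·1·7 + 7·4·10 + 12·5·11 + 12·8·1 + 11·6·10 = 1766 ≡ 11.
  α_i^2 mod 13 = [1, 3, 12, 12, 10].
  S_2 = Σ v_i α_i^2 r_i = 10·1·7 + 7·3·10 + 12·12·11 + 12·12·1 + 11·10·10 = 3108 ≡ 1.
  S = (4, 11, 1) ≠ 0, so r is not a codeword (an error is present).
Step 3: locate the error. For a single error e at position i, S_ℓ = v_i·e·α_i^ℓ, so α_err = S_1/S_0.
  S_0^{−1} = 4^{−1} = 10 (mod 13), so α_err = 11·10 = 110 ≡ 6 = α_5. Error position i = 5.
  Consistency check: S_2/S_1 = 1·6 = 6 ≡ 6 = α_err ✓ (single-error assumption holds).
Step 4: error magnitude e = S_0/v_5 = S_0·∏_{j≠5}(α_5 − α_j) = 4·6 = 24 ≡ 11 (mod 13).
Step 5: correct position 5: c_5 = r_5 − e = 10 − 11 ≡ 12 (mod 13). Hence c = [7, 10, 11, 1, 12].
  Check: interpolating c through the α_i gives m(x) = 6 + 1·x (degree < 2) with m(α_i) = c_i for every i, so c is indeed a codeword.


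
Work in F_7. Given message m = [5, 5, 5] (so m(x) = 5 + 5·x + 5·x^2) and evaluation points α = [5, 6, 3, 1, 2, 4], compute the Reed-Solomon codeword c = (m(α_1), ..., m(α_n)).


c = [1, 5, 2, 1, 0, 0]

Message polynomial: m(x) = 5 + 5·x + 5·x^2 (mod 7).
For each evaluation point α_i, compute m(α_i) mod 7:
  α_1 = 5: Horner steps 5 → 2 → 1, so m(5) = 1.
  α_2 = 6: Horner steps 5 → 0 → 5, so m(6) = 5.
  α_3 = 3: Horner steps 5 → 6 → 2, so m(3) = 2.
  α_4 = 1: Horner steps 5 → 3 → 1, so m(1) = 1.
  α_5 = 2: Horner steps 5 → 1 → 0, so m(2) = 0.
  α_6 = 4: Horner steps 5 → 4 → 0, so m(4) = 0.
Codeword c = [1, 5, 2, 1, 0, 0] ∈ F_7^6.


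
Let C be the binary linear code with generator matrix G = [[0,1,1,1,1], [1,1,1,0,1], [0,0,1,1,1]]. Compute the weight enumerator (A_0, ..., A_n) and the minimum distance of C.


Weight distribution: A_0 = 1, A_1 = 1, A_2 = 1, A_3 = 3, A_4 = 2. Minimum distance d = 1.

Enumerate all 2^3 = 8 messages m ∈ F_2^3.
For each, compute codeword c = mG in F_2^5, then tally its weight.
  m = 000 → c = 00000, weight = 0.
  m = 100 → c = 01111, weight = 4.
  m = 010 → c = 11101, weight = 4.
  m = 110 → c = 10010, weight = 2.
  m = 001 → c = 00111, weight = 3.
  m = 101 → c = 01000, weight = 1.
  m = 011 → c = 11010, weight = 3.
  m = 111 → c = 10101, weight = 3.
Tally weights:
  weight 0: 1 codewords.
  weight 1: 1 codewords.
  weight 2: 1 codewords.
  weight 3: 3 codewords.
  weight 4: 2 codewords.
Minimum distance d = smallest w > 0 with A_w > 0 = 1.
Sanity: Σ A_w = 8 = 2^3 = 8 ✓.


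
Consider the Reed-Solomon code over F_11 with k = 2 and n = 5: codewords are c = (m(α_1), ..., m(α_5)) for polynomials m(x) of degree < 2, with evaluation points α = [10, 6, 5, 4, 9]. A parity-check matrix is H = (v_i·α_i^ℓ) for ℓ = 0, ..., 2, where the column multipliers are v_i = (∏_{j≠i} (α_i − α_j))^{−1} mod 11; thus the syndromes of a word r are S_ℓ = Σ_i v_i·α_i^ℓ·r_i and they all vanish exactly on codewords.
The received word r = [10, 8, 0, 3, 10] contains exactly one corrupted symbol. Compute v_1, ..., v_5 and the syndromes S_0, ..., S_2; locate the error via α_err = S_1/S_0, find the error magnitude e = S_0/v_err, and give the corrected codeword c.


S = (8, 3, 8), error at position 1, error magnitude e = 3, c = [7, 8, 0, 3, 10].

Step 1: column multipliers v_i = (∏_{j≠i}(α_i − α_j))^{−1} mod 11.
  i = 1 (α = 10): (10−6)(10−5)(10−4)(10−9) = 4·5·6·1 = 120 ≡ 10, so v_1 = 10^{−1} = 10 (mod 11).
  i = 2 (α = 6): (6−10)(6−5)(6−4)(6−9) = (−4)·1·2·(−3) = 24 ≡ 2, so v_2 = 2^{−1} = 6 (mod 11).
  i = 3 (α = 5): (5−10)(5−6)(5−4)(5−9) = (−5)·(−1)·1·(−4) = −20 ≡ 2, so v_3 = 2^{−1} = 6 (mod 11).
  i = 4 (α = 4): (4−10)(4−6)(4−5)(4−9) = (−6)·(−2)·(−1)·(−5) = 60 ≡ 5, so v_4 = 5^{−1} = 9 (mod 11).
  i = 5 (α = 9): (9−10)(9−6)(9−5)(9−4) = (−1)·3·4·5 = −60 ≡ 6, so v_5 = 6^{−1} = 2 (mod 11).
  v = [10, 6, 6, 9, 2].
Step 2: syndromes of r = [10, 8, 0, 3, 10] (all sums mod 11).
  S_0 = Σ v_i r_i = 10·10 + 6·8 + 6·0 + 9·3 + 2·10 = 195 ≡ 8.
  S_1 = Σ v_i α_i r_i = 10·10·10 + 6·6·8 + 6·5·0 + 9·4·3 + 2·9·10 = 1576 ≡ 3.
  α_i^2 mod 11 = [1, 3, 3, 5, 4].
  S_2 = Σ v_i α_i^2 r_i = 10·1·10 + 6·3·8 + 6·3·0 + 9·5·3 + 2·4·10 = 459 ≡ 8.
  S = (8, 3, 8) ≠ 0, so r is not a codeword (an error is present).
Step 3: locate the error. For a single error e at position i, S_ℓ = v_i·e·α_i^ℓ, so α_err = S_1/S_0.
  S_0^{−1} = 8^{−1} = 7 (mod 11), so α_err = 3·7 = 21 ≡ 10 = α_1. Error position i = 1.
  Consistency check: S_2/S_1 = 8·4 = 32 ≡ 10 = α_err ✓ (single-error assumption holds).
Step 4: error magnitude e = S_0/v_1 = S_0·∏_{j≠1}(α_1 − α_j) = 8·10 = 80 ≡ 3 (mod 11).
Step 5: correct position 1: c_1 = r_1 − e = 10 − 3 ≡ 7 (mod 11). Hence c = [7, 8, 0, 3, 10].
  Check: interpolating c through the α_i gives m(x) = 4 + 8·x (degree < 2) with m(α_i) = c_i for every i, so c is indeed a codeword.


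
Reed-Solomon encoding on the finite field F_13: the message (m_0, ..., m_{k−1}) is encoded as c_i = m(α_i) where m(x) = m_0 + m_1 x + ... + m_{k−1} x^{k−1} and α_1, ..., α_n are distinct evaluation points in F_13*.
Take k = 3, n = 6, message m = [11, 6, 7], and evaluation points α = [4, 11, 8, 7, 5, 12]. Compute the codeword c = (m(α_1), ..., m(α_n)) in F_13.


c = [4, 1, 0, 6, 8, 12]

Message polynomial: m(x) = 11 + 6·x + 7·x^2 (mod 13).
For each evaluation point α_i, compute m(α_i) mod 13:
  α_1 = 4: Horner steps 7 → 8 → 4, so m(4) = 4.
  α_2 = 11: Horner steps 7 → 5 → 1, so m(11) = 1.
  α_3 = 8: Horner steps 7 → 10 → 0, so m(8) = 0.
  α_4 = 7: Horner steps 7 → 3 → 6, so m(7) = 6.
  α_5 = 5: Horner steps 7 → 2 → 8, so m(5) = 8.
  α_6 = 12: Horner steps 7 → 12 → 12, so m(12) = 12.
Codeword c = [4, 1, 0, 6, 8, 12] ∈ F_13^6.


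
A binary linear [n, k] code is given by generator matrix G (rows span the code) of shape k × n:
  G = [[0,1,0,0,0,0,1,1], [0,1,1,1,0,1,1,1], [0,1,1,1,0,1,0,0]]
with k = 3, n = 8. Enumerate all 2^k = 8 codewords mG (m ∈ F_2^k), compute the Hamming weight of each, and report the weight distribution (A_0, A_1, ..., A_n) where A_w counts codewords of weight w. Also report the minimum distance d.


Weight distribution: A_0 = 1, A_1 = 1, A_2 = 1, A_3 = 2, A_4 = 1, A_5 = 1, A_6 = 1. Minimum distance d = 1.

Enumerate all 2^3 = 8 messages m ∈ F_2^3.
For each, compute codeword c = mG in F_2^8, then tally its weight.
  m = 000 → c = 00000000, weight = 0.
  m = 100 → c = 01000011, weight = 3.
  m = 010 → c = 01110111, weight = 6.
  m = 110 → c = 00110100, weight = 3.
  m = 001 → c = 01110100, weight = 4.
  m = 101 → c = 00110111, weight = 5.
  m = 011 → c = 00000011, weight = 2.
  m = 111 → c = 01000000, weight = 1.
Tally weights:
  weight 0: 1 codewords.
  weight 1: 1 codewords.
  weight 2: 1 codewords.
  weight 3: 2 codewords.
  weight 4: 1 codewords.
  weight 5: 1 codewords.
  weight 6: 1 codewords.
Minimum distance d = smallest w > 0 with A_w > 0 = 1.
Sanity: Σ A_w = 8 = 2^3 = 8 ✓.


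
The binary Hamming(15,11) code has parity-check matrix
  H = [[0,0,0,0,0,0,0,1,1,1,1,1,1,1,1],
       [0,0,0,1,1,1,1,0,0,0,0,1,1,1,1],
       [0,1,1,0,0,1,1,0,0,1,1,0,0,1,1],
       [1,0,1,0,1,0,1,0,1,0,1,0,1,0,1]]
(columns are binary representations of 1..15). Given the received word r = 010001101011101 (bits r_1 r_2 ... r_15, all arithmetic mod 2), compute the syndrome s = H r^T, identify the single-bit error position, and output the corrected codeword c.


s = (1, 1, 1, 1)^T, error position = 15, corrected codeword c = 010001101011100

Compute s = H r^T mod 2 one row at a time:
  s_1 = 0 + 1 + 0 + 1 + 1 + 1 + 0 + 1 = 5 ≡ 1 (mod 2).
  s_2 = 0 + 0 + 1 + 1 + 1 + 1 + 0 + 1 = 5 ≡ 1 (mod 2).
  s_3 = 1 + 0 + 1 + 1 + 0 + 1 + 0 + 1 = 5 ≡ 1 (mod 2).
  s_4 = 0 + 0 + 0 + 1 + 1 + 1 + 1 + 1 = 5 ≡ 1 (mod 2).
s = (1, 1, 1, 1)^T — this equals column 15 of H (binary 1111), so error is at position 15.
Correct: flip bit 15 of r = 010001101011101 to get c = 010001101011100.


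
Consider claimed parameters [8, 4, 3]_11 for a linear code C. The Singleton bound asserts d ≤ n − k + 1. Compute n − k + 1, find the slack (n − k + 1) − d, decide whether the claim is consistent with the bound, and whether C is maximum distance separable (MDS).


Singleton RHS = n − k + 1 = 5, slack = 2, bound satisfied, not MDS.

Singleton bound: d ≤ n − k + 1.
Here n = 8, k = 4, so n − k + 1 = 5.
Given d = 3, check d ≤ 5: YES.
Slack = (n − k + 1) − d = 2.
The code is NOT MDS (slack = 2 > 0).
Description: the claimed parameters are [8, 4, 3]_11; such a code would be non-MDS.


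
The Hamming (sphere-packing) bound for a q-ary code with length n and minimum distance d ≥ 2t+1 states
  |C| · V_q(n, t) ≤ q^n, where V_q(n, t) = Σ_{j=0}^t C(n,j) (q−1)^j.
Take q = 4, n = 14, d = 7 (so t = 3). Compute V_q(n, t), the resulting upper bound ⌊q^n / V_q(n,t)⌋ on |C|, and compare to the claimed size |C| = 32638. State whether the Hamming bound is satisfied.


V_q(n, t) = 10690, q^n = 268435456, Hamming bound = 25110, |C| = 32638 > bound (violated).

Step 1: Compute V_q(n, t) = Σ_{j=0}^3 C(n, j) (q−1)^j.
  j = 0: C(14,0)·(3)^0 = 1·1 = 1.
  j = 1: C(14,1)·(3)^1 = 14·3 = 42.
  j = 2: C(14,2)·(3)^2 = 91·9 = 819.
  j = 3: C(14,3)·(3)^3 = 364·27 = 9828.
  V_q(n, t) = 1 + 42 + 819 + 9828 = 10690.
Step 2: q^n = 4^14 = 268435456.
Step 3: Hamming bound ⌊q^n / V_q(n,t)⌋ = ⌊268435456/10690⌋ = 25110.
Step 4: Compare |C| = 32638 to 25110: violated.
The claimed |C| lies above the Hamming bound, so no 4-ary code of length 14 with d ≥ 7 can have 32638 codewords.


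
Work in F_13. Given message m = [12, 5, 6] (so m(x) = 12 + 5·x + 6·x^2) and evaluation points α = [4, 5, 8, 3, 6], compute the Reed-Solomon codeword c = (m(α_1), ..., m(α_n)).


c = [11, 5, 7, 3, 11]

Message polynomial: m(x) = 12 + 5·x + 6·x^2 (mod 13).
For each evaluation point α_i, compute m(α_i) mod 13:
  α_1 = 4: Horner steps 6 → 3 → 11, so m(4) = 11.
  α_2 = 5: Horner steps 6 → 9 → 5, so m(5) = 5.
  α_3 = 8: Horner steps 6 → 1 → 7, so m(8) = 7.
  α_4 = 3: Horner steps 6 → 10 → 3, so m(3) = 3.
  α_5 = 6: Horner steps 6 → 2 → 11, so m(6) = 11.
Codeword c = [11, 5, 7, 3, 11] ∈ F_13^5.


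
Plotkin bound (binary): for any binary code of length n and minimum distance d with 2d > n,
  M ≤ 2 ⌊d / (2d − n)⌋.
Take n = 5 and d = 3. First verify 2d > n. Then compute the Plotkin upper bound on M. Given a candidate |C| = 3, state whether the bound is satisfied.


Plotkin bound M ≤ 6; given |C| = 3 ≤ bound (satisfied).

Check applicability: 2d = 6, n = 5.
2d − n = 1 > 0, so Plotkin applies.
Compute d/(2d−n) = 3/1 ≈ 3.0000.
⌊d/(2d−n)⌋ = 3.
Plotkin bound: M ≤ 2·3 = 6.
Given |C| = 3, check: satisfied.
This |C| is below the Plotkin bound.


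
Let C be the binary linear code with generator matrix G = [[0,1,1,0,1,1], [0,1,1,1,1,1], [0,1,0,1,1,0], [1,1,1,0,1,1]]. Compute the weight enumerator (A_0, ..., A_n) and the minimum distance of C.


Weight distribution: A_0 = 1, A_1 = 2, A_2 = 3, A_3 = 4, A_4 = 3, A_5 = 2, A_6 = 1. Minimum distance d = 1.

Enumerate all 2^4 = 16 messages m ∈ F_2^4.
For each, compute codeword c = mG in F_2^6, then tally its weight.
  m = 0000 → c = 000000, weight = 0.
  m = 1000 → c = 011011, weight = 4.
  m = 0100 → c = 011111, weight = 5.
  m = 1100 → c = 000100, weight = 1.
  m = 0010 → c = 010110, weight = 3.
  m = 1010 → c = 001101, weight = 3.
  m = 0110 → c = 001001, weight = 2.
  m = 1110 → c = 010010, weight = 2.
  m = 0001 → c = 111011, weight = 5.
  m = 1001 → c = 100000, weight = 1.
  m = 0101 → c = 100100, weight = 2.
  m = 1101 → c = 111111, weight = 6.
  m = 0011 → c = 101101, weight = 4.
  m = 1011 → c = 110110, weight = 4.
  m = 0111 → c = 110010, weight = 3.
  m = 1111 → c = 101001, weight = 3.
Tally weights:
  weight 0: 1 codewords.
  weight 1: 2 codewords.
  weight 2: 3 codewords.
  weight 3: 4 codewords.
  weight 4: 3 codewords.
  weight 5: 2 codewords.
  weight 6: 1 codewords.
Minimum distance d = smallest w > 0 with A_w > 0 = 1.
Sanity: Σ A_w = 16 = 2^4 = 16 ✓.


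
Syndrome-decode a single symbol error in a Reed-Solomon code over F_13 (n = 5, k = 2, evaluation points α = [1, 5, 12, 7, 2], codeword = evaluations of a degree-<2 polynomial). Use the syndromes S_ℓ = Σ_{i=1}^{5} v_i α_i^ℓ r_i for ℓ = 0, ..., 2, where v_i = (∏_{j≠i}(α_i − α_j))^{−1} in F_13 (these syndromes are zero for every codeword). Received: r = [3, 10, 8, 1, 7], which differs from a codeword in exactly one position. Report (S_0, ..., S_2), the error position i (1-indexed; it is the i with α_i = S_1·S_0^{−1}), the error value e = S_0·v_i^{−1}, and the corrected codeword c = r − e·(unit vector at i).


S = (9, 6, 4), error at position 2, error magnitude e = 4, c = [3, 6, 8, 1, 7].

Step 1: column multipliers v_i = (∏_{j≠i}(α_i − α_j))^{−1} mod 13.
  i = 1 (α = 1): (1−5)(1−12)(1−7)(1−2) = (−4)·(−11)·(−6)·(−1) = 264 ≡ 4, so v_1 = 4^{−1} = 10 (mod 13).
  i = 2 (α = 5): (5−1)(5−12)(5−7)(5−2) = 4·(−7)·(−2)·3 = 168 ≡ 12, so v_2 = 12^{−1} = 12 (mod 13).
  i = 3 (α = 12): (12−1)(12−5)(12−7)(12−2) = 11·7·5·10 = 3850 ≡ 2, so v_3 = 2^{−1} = 7 (mod 13).
  i = 4 (α = 7): (7−1)(7−5)(7−12)(7−2) = 6·2·(−5)·5 = −300 ≡ 12, so v_4 = 12^{−1} = 12 (mod 13).
  i = 5 (α = 2): (2−1)(2−5)(2−12)(2−7) = 1·(−3)·(−10)·(−5) = −150 ≡ 6, so v_5 = 6^{−1} = 11 (mod 13).
  v = [10, 12, 7, 12, 11].
Step 2: syndromes of r = [3, 10, 8, 1, 7] (all sums mod 13).
  S_0 = Σ v_i r_i = 10·3 + 12·10 + 7·8 + 12·1 + 11·7 = 295 ≡ 9.
  S_1 = Σ v_i α_i r_i = 10·1·3 + 12·5·10 + 7·12·8 + 12·7·1 + 11·2·7 = 1540 ≡ 6.
  α_i^2 mod 13 = [1, 12, 1, 10, 4].
  S_2 = Σ v_i α_i^2 r_i = 10·1·3 + 12·12·10 + 7·1·8 + 12·10·1 + 11·4·7 = 1954 ≡ 4.
  S = (9, 6, 4) ≠ 0, so r is not a codeword (an error is present).
Step 3: locate the error. For a single error e at position i, S_ℓ = v_i·e·α_i^ℓ, so α_err = S_1/S_0.
  S_0^{−1} = 9^{−1} = 3 (mod 13), so α_err = 6·3 = 18 ≡ 5 = α_2. Error position i = 2.
  Consistency check: S_2/S_1 = 4·11 = 44 ≡ 5 = α_err ✓ (single-error assumption holds).
Step 4: error magnitude e = S_0/v_2 = S_0·∏_{j≠2}(α_2 − α_j) = 9·12 = 108 ≡ 4 (mod 13).
Step 5: correct position 2: c_2 = r_2 − e = 10 − 4 ≡ 6 (mod 13). Hence c = [3, 6, 8, 1, 7].
  Check: interpolating c through the α_i gives m(x) = 12 + 4·x (degree < 2) with m(α_i) = c_i for every i, so c is indeed a codeword.


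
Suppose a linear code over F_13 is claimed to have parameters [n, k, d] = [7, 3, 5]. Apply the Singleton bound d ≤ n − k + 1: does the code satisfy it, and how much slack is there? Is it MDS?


Singleton RHS = n − k + 1 = 5, slack = 0, bound satisfied, MDS.

Singleton bound: d ≤ n − k + 1.
Here n = 7, k = 3, so n − k + 1 = 5.
Given d = 5, check d ≤ 5: YES.
Slack = (n − k + 1) − d = 0.
The code is MDS (slack = 0).
Description: the claimed parameters are [7, 3, 5]_13; such a code would be MDS (meets Singleton bound).


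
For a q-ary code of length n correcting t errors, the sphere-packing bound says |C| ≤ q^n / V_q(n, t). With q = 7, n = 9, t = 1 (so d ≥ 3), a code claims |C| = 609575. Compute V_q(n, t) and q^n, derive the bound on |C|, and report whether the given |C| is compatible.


V_q(n, t) = 55, q^n = 40353607, Hamming bound = 733701, |C| = 609575 ≤ bound (satisfied).

Step 1: Compute V_q(n, t) = Σ_{j=0}^1 C(n, j) (q−1)^j.
  j = 0: C(9,0)·(6)^0 = 1·1 = 1.
  j = 1: C(9,1)·(6)^1 = 9·6 = 54.
  V_q(n, t) = 1 + 54 = 55.
Step 2: q^n = 7^9 = 40353607.
Step 3: Hamming bound ⌊q^n / V_q(n,t)⌋ = ⌊40353607/55⌋ = 733701.
Step 4: Compare |C| = 609575 to 733701: satisfied.
The claimed |C| lies below the Hamming bound.


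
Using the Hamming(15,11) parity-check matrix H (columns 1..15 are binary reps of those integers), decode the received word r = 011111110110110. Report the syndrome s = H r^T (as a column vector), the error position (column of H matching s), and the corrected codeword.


s = (1, 0, 1, 1)^T, error position = 11, corrected codeword c = 011111110100110

Compute s = H r^T mod 2 one row at a time:
  s_1 = 1 + 0 + 1 + 1 + 0 + 1 + 1 + 0 = 5 ≡ 1 (mod 2).
  s_2 = 1 + 1 + 1 + 1 + 0 + 1 + 1 + 0 = 6 ≡ 0 (mod 2).
  s_3 = 1 + 1 + 1 + 1 + 1 + 1 + 1 + 0 = 7 ≡ 1 (mod 2).
  s_4 = 0 + 1 + 1 + 1 + 0 + 1 + 1 + 0 = 5 ≡ 1 (mod 2).
s = (1, 0, 1, 1)^T — this equals column 11 of H (binary 1011), so error is at position 11.
Correct: flip bit 11 of r = 011111110110110 to get c = 011111110100110.


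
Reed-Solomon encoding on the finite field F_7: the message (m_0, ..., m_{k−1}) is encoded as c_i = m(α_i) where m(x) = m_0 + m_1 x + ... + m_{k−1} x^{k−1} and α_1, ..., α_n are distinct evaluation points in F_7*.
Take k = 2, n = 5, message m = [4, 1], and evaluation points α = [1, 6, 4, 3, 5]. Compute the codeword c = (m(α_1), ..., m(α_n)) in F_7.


c = [5, 3, 1, 0, 2]

Message polynomial: m(x) = 4 + 1·x (mod 7).
For each evaluation point α_i, compute m(α_i) mod 7:
  α_1 = 1: Horner steps 1 → 5, so m(1) = 5.
  α_2 = 6: Horner steps 1 → 3, so m(6) = 3.
  α_3 = 4: Horner steps 1 → 1, so m(4) = 1.
  α_4 = 3: Horner steps 1 → 0, so m(3) = 0.
  α_5 = 5: Horner steps 1 → 2, so m(5) = 2.
Codeword c = [5, 3, 1, 0, 2] ∈ F_7^5.


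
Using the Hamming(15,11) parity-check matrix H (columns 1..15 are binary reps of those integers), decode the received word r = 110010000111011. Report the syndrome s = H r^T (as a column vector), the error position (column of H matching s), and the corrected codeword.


s = (1, 0, 1, 0)^T, error position = 10, corrected codeword c = 110010000011011

Compute s = H r^T mod 2 one row at a time:
  s_1 = 0 + 0 + 1 + 1 + 1 + 0 + 1 + 1 = 5 ≡ 1 (mod 2).
  s_2 = 0 + 1 + 0 + 0 + 1 + 0 + 1 + 1 = 4 ≡ 0 (mod 2).
  s_3 = 1 + 0 + 0 + 0 + 1 + 1 + 1 + 1 = 5 ≡ 1 (mod 2).
  s_4 = 1 + 0 + 1 + 0 + 0 + 1 + 0 + 1 = 4 ≡ 0 (mod 2).
s = (1, 0, 1, 0)^T — this equals column 10 of H (binary 1010), so error is at position 10.
Correct: flip bit 10 of r = 110010000111011 to get c = 110010000011011.


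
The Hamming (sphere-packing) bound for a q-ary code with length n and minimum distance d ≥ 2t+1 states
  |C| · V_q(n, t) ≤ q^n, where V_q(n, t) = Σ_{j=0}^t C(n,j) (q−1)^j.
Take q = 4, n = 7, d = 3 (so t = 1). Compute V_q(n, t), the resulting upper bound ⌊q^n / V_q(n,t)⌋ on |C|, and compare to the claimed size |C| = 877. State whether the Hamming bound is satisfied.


V_q(n, t) = 22, q^n = 16384, Hamming bound = 744, |C| = 877 > bound (violated).

Step 1: Compute V_q(n, t) = Σ_{j=0}^1 C(n, j) (q−1)^j.
  j = 0: C(7,0)·(3)^0 = 1·1 = 1.
  j = 1: C(7,1)·(3)^1 = 7·3 = 21.
  V_q(n, t) = 1 + 21 = 22.
Step 2: q^n = 4^7 = 16384.
Step 3: Hamming bound ⌊q^n / V_q(n,t)⌋ = ⌊16384/22⌋ = 744.
Step 4: Compare |C| = 877 to 744: violated.
The claimed |C| lies above the Hamming bound, so no 4-ary code of length 7 with d ≥ 3 can have 877 codewords.


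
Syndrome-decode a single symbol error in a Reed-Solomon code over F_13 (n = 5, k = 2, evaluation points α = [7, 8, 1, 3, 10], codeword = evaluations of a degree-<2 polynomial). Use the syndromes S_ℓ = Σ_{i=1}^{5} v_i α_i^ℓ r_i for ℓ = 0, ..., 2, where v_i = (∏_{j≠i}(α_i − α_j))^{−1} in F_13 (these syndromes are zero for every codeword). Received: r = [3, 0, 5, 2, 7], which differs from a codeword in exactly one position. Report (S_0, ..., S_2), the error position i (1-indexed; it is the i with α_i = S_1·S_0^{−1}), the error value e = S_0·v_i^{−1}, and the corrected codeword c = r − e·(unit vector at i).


S = (5, 5, 5), error at position 3, error magnitude e = 10, c = [3, 0, 8, 2, 7].

Step 1: column multipliers v_i = (∏_{j≠i}(α_i − α_j))^{−1} mod 13.
  i = 1 (α = 7): (7−8)(7−1)(7−3)(7−10) = (−1)·6·4·(−3) = 72 ≡ 7, so v_1 = 7^{−1} = 2 (mod 13).
  i = 2 (α = 8): (8−7)(8−1)(8−3)(8−10) = 1·7·5·(−2) = −70 ≡ 8, so v_2 = 8^{−1} = 5 (mod 13).
  i = 3 (α = 1): (1−7)(1−8)(1−3)(1−10) = (−6)·(−7)·(−2)·(−9) = 756 ≡ 2, so v_3 = 2^{−1} = 7 (mod 13).
  i = 4 (α = 3): (3−7)(3−8)(3−1)(3−10) = (−4)·(−5)·2·(−7) = −280 ≡ 6, so v_4 = 6^{−1} = 11 (mod 13).
  i = 5 (α = 10): (10−7)(10−8)(10−1)(10−3) = 3·2·9·7 = 378 ≡ 1, so v_5 = 1^{−1} = 1 (mod 13).
  v = [2, 5, 7, 11, 1].
Step 2: syndromes of r = [3, 0, 5, 2, 7] (all sums mod 13).
  S_0 = Σ v_i r_i = 2·3 + 5·0 + 7·5 + 11·2 + 1·7 = 70 ≡ 5.
  S_1 = Σ v_i α_i r_i = 2·7·3 + 5·8·0 + 7·1·5 + 11·3·2 + 1·10·7 = 213 ≡ 5.
  α_i^2 mod 13 = [10, 12, 1, 9, 9].
  S_2 = Σ v_i α_i^2 r_i = 2·10·3 + 5·12·0 + 7·1·5 + 11·9·2 + 1·9·7 = 356 ≡ 5.
  S = (5, 5, 5) ≠ 0, so r is not a codeword (an error is present).
Step 3: locate the error. For a single error e at position i, S_ℓ = v_i·e·α_i^ℓ, so α_err = S_1/S_0.
  S_0^{−1} = 5^{−1} = 8 (mod 13), so α_err = 5·8 = 40 ≡ 1 = α_3. Error position i = 3.
  Consistency check: S_2/S_1 = 5·8 = 40 ≡ 1 = α_err ✓ (single-error assumption holds).
Step 4: error magnitude e = S_0/v_3 = S_0·∏_{j≠3}(α_3 − α_j) = 5·2 = 10 ≡ 10 (mod 13).
Step 5: correct position 3: c_3 = r_3 − e = 5 − 10 ≡ 8 (mod 13). Hence c = [3, 0, 8, 2, 7].
  Check: interpolating c through the α_i gives m(x) = 11 + 10·x (degree < 2) with m(α_i) = c_i for every i, so c is indeed a codeword.


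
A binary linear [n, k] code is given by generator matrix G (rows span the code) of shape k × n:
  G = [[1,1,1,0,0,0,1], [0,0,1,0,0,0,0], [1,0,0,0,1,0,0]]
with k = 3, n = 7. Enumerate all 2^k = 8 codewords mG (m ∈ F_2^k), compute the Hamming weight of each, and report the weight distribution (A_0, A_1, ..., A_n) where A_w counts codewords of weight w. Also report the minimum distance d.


Weight distribution: A_0 = 1, A_1 = 1, A_2 = 1, A_3 = 3, A_4 = 2. Minimum distance d = 1.

Enumerate all 2^3 = 8 messages m ∈ F_2^3.
For each, compute codeword c = mG in F_2^7, then tally its weight.
  m = 000 → c = 0000000, weight = 0.
  m = 100 → c = 1110001, weight = 4.
  m = 010 → c = 0010000, weight = 1.
  m = 110 → c = 1100001, weight = 3.
  m = 001 → c = 1000100, weight = 2.
  m = 101 → c = 0110101, weight = 4.
  m = 011 → c = 1010100, weight = 3.
  m = 111 → c = 0100101, weight = 3.
Tally weights:
  weight 0: 1 codewords.
  weight 1: 1 codewords.
  weight 2: 1 codewords.
  weight 3: 3 codewords.
  weight 4: 2 codewords.
Minimum distance d = smallest w > 0 with A_w > 0 = 1.
Sanity: Σ A_w = 8 = 2^3 = 8 ✓.


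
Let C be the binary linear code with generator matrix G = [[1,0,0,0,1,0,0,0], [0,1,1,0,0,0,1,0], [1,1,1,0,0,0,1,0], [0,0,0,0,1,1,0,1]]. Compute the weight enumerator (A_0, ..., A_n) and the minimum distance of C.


Weight distribution: A_0 = 1, A_1 = 2, A_2 = 2, A_3 = 3, A_4 = 3, A_5 = 2, A_6 = 2, A_7 = 1. Minimum distance d = 1.

Enumerate all 2^4 = 16 messages m ∈ F_2^4.
For each, compute codeword c = mG in F_2^8, then tally its weight.
  m = 0000 → c = 00000000, weight = 0.
  m = 1000 → c = 10001000, weight = 2.
  m = 0100 → c = 01100010, weight = 3.
  m = 1100 → c = 11101010, weight = 5.
  m = 0010 → c = 11100010, weight = 4.
  m = 1010 → c = 01101010, weight = 4.
  m = 0110 → c = 10000000, weight = 1.
  m = 1110 → c = 00001000, weight = 1.
  m = 0001 → c = 00001101, weight = 3.
  m = 1001 → c = 10000101, weight = 3.
  m = 0101 → c = 01101111, weight = 6.
  m = 1101 → c = 11100111, weight = 6.
  m = 0011 → c = 11101111, weight = 7.
  m = 1011 → c = 01100111, weight = 5.
  m = 0111 → c = 10001101, weight = 4.
  m = 1111 → c = 00000101, weight = 2.
Tally weights:
  weight 0: 1 codewords.
  weight 1: 2 codewords.
  weight 2: 2 codewords.
  weight 3: 3 codewords.
  weight 4: 3 codewords.
  weight 5: 2 codewords.
  weight 6: 2 codewords.
  weight 7: 1 codewords.
Minimum distance d = smallest w > 0 with A_w > 0 = 1.
Sanity: Σ A_w = 16 = 2^4 = 16 ✓.


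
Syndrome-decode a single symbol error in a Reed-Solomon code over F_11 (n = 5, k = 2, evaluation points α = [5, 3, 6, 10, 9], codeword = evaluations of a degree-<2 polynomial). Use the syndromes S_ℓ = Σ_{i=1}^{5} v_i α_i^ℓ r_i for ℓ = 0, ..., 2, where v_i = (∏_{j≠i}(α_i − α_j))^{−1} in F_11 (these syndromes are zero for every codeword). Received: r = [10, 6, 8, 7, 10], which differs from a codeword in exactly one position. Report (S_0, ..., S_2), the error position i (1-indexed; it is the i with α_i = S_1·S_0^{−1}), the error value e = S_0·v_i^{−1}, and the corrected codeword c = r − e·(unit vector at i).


S = (8, 7, 2), error at position 1, error magnitude e = 10, c = [0, 6, 8, 7, 10].

Step 1: column multipliers v_i = (∏_{j≠i}(α_i − α_j))^{−1} mod 11.
  i = 1 (α = 5): (5−3)(5−6)(5−10)(5−9) = 2·(−1)·(−5)·(−4) = −40 ≡ 4, so v_1 = 4^{−1} = 3 (mod 11).
  i = 2 (α = 3): (3−5)(3−6)(3−10)(3−9) = (−2)·(−3)·(−7)·(−6) = 252 ≡ 10, so v_2 = 10^{−1} = 10 (mod 11).
  i = 3 (α = 6): (6−5)(6−3)(6−10)(6−9) = 1·3·(−4)·(−3) = 36 ≡ 3, so v_3 = 3^{−1} = 4 (mod 11).
  i = 4 (α = 10): (10−5)(10−3)(10−6)(10−9) = 5·7·4·1 = 140 ≡ 8, so v_4 = 8^{−1} = 7 (mod 11).
  i = 5 (α = 9): (9−5)(9−3)(9−6)(9−10) = 4·6·3·(−1) = −72 ≡ 5, so v_5 = 5^{−1} = 9 (mod 11).
  v = [3, 10, 4, 7, 9].
Step 2: syndromes of r = [10, 6, 8, 7, 10] (all sums mod 11).
  S_0 = Σ v_i r_i = 3·10 + 10·6 + 4·8 + 7·7 + 9·10 = 261 ≡ 8.
  S_1 = Σ v_i α_i r_i = 3·5·10 + 10·3·6 + 4·6·8 + 7·10·7 + 9·9·10 = 1822 ≡ 7.
  α_i^2 mod 11 = [3, 9, 3, 1, 4].
  S_2 = Σ v_i α_i^2 r_i = 3·3·10 + 10·9·6 + 4·3·8 + 7·1·7 + 9·4·10 = 1135 ≡ 2.
  S = (8, 7, 2) ≠ 0, so r is not a codeword (an error is present).
Step 3: locate the error. For a single error e at position i, S_ℓ = v_i·e·α_i^ℓ, so α_err = S_1/S_0.
  S_0^{−1} = 8^{−1} = 7 (mod 11), so α_err = 7·7 = 49 ≡ 5 = α_1. Error position i = 1.
  Consistency check: S_2/S_1 = 2·8 = 16 ≡ 5 = α_err ✓ (single-error assumption holds).
Step 4: error magnitude e = S_0/v_1 = S_0·∏_{j≠1}(α_1 − α_j) = 8·4 = 32 ≡ 10 (mod 11).
Step 5: correct position 1: c_1 = r_1 − e = 10 − 10 ≡ 0 (mod 11). Hence c = [0, 6, 8, 7, 10].
  Check: interpolating c through the α_i gives m(x) = 4 + 8·x (degree < 2) with m(α_i) = c_i for every i, so c is indeed a codeword.


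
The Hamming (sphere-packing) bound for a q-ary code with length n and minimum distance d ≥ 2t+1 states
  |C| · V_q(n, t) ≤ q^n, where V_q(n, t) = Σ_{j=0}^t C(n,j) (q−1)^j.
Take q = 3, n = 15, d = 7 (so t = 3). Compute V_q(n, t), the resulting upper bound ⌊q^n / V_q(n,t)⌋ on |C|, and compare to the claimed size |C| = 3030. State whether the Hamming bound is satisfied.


V_q(n, t) = 4091, q^n = 14348907, Hamming bound = 3507, |C| = 3030 ≤ bound (satisfied).

Step 1: Compute V_q(n, t) = Σ_{j=0}^3 C(n, j) (q−1)^j.
  j = 0: C(15,0)·(2)^0 = 1·1 = 1.
  j = 1: C(15,1)·(2)^1 = 15·2 = 30.
  j = 2: C(15,2)·(2)^2 = 105·4 = 420.
  j = 3: C(15,3)·(2)^3 = 455·8 = 3640.
  V_q(n, t) = 1 + 30 + 420 + 3640 = 4091.
Step 2: q^n = 3^15 = 14348907.
Step 3: Hamming bound ⌊q^n / V_q(n,t)⌋ = ⌊14348907/4091⌋ = 3507.
Step 4: Compare |C| = 3030 to 3507: satisfied.
The claimed |C| lies below the Hamming bound.


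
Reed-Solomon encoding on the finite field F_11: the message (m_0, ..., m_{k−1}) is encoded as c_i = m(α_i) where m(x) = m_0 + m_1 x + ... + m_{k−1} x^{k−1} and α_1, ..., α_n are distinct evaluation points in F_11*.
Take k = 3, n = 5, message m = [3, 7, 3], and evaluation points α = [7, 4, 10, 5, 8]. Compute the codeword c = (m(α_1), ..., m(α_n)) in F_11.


c = [1, 2, 10, 3, 9]

Message polynomial: m(x) = 3 + 7·x + 3·x^2 (mod 11).
For each evaluation point α_i, compute m(α_i) mod 11:
  α_1 = 7: Horner steps 3 → 6 → 1, so m(7) = 1.
  α_2 = 4: Horner steps 3 → 8 → 2, so m(4) = 2.
  α_3 = 10: Horner steps 3 → 4 → 10, so m(10) = 10.
  α_4 = 5: Horner steps 3 → 0 → 3, so m(5) = 3.
  α_5 = 8: Horner steps 3 → 9 → 9, so m(8) = 9.
Codeword c = [1, 2, 10, 3, 9] ∈ F_11^5.


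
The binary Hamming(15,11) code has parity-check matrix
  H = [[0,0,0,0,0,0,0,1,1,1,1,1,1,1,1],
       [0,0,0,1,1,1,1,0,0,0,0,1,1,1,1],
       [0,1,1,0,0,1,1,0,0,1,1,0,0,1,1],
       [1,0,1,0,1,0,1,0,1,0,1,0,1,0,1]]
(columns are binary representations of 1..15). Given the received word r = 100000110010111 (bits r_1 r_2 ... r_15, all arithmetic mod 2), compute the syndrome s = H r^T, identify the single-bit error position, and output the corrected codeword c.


s = (1, 0, 0, 1)^T, error position = 9, corrected codeword c = 100000111010111

Compute s = H r^T mod 2 one row at a time:
  s_1 = 1 + 0 + 0 + 1 + 0 + 1 + 1 + 1 = 5 ≡ 1 (mod 2).
  s_2 = 0 + 0 + 0 + 1 + 0 + 1 + 1 + 1 = 4 ≡ 0 (mod 2).
  s_3 = 0 + 0 + 0 + 1 + 0 + 1 + 1 + 1 = 4 ≡ 0 (mod 2).
  s_4 = 1 + 0 + 0 + 1 + 0 + 1 + 1 + 1 = 5 ≡ 1 (mod 2).
s = (1, 0, 0, 1)^T — this equals column 9 of H (binary 1001), so error is at position 9.
Correct: flip bit 9 of r = 100000110010111 to get c = 100000111010111.


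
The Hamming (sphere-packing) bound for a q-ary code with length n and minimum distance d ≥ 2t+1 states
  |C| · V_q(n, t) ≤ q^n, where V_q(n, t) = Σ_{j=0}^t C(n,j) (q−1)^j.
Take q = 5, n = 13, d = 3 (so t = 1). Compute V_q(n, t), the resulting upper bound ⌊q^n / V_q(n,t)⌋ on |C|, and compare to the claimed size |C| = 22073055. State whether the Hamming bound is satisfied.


V_q(n, t) = 53, q^n = 1220703125, Hamming bound = 23032134, |C| = 22073055 ≤ bound (satisfied).

Step 1: Compute V_q(n, t) = Σ_{j=0}^1 C(n, j) (q−1)^j.
  j = 0: C(13,0)·(4)^0 = 1·1 = 1.
  j = 1: C(13,1)·(4)^1 = 13·4 = 52.
  V_q(n, t) = 1 + 52 = 53.
Step 2: q^n = 5^13 = 1220703125.
Step 3: Hamming bound ⌊q^n / V_q(n,t)⌋ = ⌊1220703125/53⌋ = 23032134.
Step 4: Compare |C| = 22073055 to 23032134: satisfied.
The claimed |C| lies below the Hamming bound.


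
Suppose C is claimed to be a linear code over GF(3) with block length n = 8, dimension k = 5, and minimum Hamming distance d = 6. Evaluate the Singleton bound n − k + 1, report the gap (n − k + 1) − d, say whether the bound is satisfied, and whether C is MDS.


Singleton RHS = n − k + 1 = 4, slack = -2, bound violated (no such code; not MDS).

Singleton bound: d ≤ n − k + 1.
Here n = 8, k = 5, so n − k + 1 = 4.
Given d = 6, check d ≤ 4: NO.
Slack = (n − k + 1) − d = -2.
The slack is negative: d = 6 exceeds n − k + 1 = 4 by 2, so the Singleton bound is violated and no linear [8, 5, 6]_3 code can exist. In particular it is not MDS (MDS requires d = n − k + 1 exactly).
Description: the claimed parameters are [8, 5, 6]_3; such a code would be impossible (violates the Singleton bound).
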